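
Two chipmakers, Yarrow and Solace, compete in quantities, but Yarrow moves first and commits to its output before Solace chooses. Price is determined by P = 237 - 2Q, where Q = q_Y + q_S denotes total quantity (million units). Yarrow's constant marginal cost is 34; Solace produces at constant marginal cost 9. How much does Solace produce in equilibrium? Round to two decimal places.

34.75

Solve by backward induction. Given q_Y, the follower Solace maximises π_S = (237 - 2q_Y - 2q_S)q_S - 9q_S.
∂π_S/∂q_S = 228 - 2q_Y - 4q_S = 0 gives the reaction function q_S = (228 - 2q_Y)/4.
Yarrow substitutes q_S(q_Y) into its own profit: π_Y = q_Y(237 - 2q_Y - (228 - 2q_Y)/2) - 34q_Y = (123 - q_Y)q_Y - 34q_Y.
The leader's first-order condition 89 - 2q_Y = 0 yields q_Y = 89/2.
Then q_S = (228 - 2·(89/2))/4 = 139/4.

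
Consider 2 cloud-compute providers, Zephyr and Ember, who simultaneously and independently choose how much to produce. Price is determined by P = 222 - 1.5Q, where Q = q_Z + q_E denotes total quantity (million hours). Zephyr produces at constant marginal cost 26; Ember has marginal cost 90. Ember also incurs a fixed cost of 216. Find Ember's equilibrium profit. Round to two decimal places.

126.52

Zephyr's profit: π_Z = (222 - 1.5Q)q_Z - (26q_Z). Setting ∂π_Z/∂q_Z = 0: 196 - 3q_Z - (3/2)(q_E) = 0.
Ember's first-order condition: 132 - 3q_E - (3/2)(q_Z) = 0.
Best responses: q_Z = (196 - (3/2)q_E)/3, q_E = (132 - (3/2)q_Z)/3.
Substituting one into the other gives q_Z = 520/9 and q_E = 136/9.
Price P = 222 - (3/2)·(656/9) = 338/3.
Ember's profit: (338/3 - 90)·(136/9) - 216 = 126.5185.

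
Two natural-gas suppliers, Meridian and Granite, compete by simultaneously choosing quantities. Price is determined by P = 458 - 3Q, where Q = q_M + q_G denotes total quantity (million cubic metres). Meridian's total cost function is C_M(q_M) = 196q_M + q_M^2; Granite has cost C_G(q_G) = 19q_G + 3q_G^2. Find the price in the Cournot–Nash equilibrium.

301

Meridian's profit: π_M = (458 - 3Q)q_M - (196q_M + q_M²). Setting ∂π_M/∂q_M = 0: 262 - 8q_M - 3(q_G) = 0.
Granite's first-order condition: 439 - 12q_G - 3(q_M) = 0.
So q_M = (262 - 3q_G)/8 and q_G = (439 - 3q_M)/12.
Solving the pair: q_M = 21, q_G = 94/3.
Total output Q = 157/3, so price P = 458 - 3·(157/3) = 301.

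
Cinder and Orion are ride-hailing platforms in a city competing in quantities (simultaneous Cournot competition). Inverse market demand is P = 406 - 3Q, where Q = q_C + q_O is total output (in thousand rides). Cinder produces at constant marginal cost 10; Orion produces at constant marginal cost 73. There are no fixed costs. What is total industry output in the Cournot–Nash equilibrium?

Cinder's profit: π_C = (406 - 3Q)q_C - (10q_C). Setting ∂π_C/∂q_C = 0: 396 - 6q_C - 3(q_O) = 0.
Orion's first-order condition: 333 - 6q_O - 3(q_C) = 0.
Best responses: q_C = (396 - 3q_O)/6, q_O = (333 - 3q_C)/6.
Solving the pair: q_C = 51, q_O = 30.
Total output Q = 51 + 30 = 81.

81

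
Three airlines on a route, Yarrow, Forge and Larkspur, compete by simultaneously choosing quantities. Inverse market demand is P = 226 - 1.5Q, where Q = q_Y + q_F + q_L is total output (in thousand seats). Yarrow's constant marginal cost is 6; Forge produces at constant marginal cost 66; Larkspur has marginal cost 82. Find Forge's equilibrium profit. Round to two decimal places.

Yarrow's profit: π_Y = (226 - 1.5Q)q_Y - (6q_Y). Setting ∂π_Y/∂q_Y = 0: 220 - 3q_Y - (3/2)(q_F + q_L) = 0.
Forge's first-order condition: 160 - 3q_F - (3/2)(q_Y + q_L) = 0.
Larkspur's profit: π_L = (226 - 1.5Q)q_L - (82q_L). Setting ∂π_L/∂q_L = 0: 144 - 3q_L - (3/2)(q_Y + q_F) = 0.
Summing all 3 equations gives 524 − 6Q = 0, hence Q = 262/3.
Back-substituting: q_Y = (220 − 131)/(3/2) = 178/3, q_F = (160 − 131)/(3/2) = 58/3, q_L = (144 − 131)/(3/2) = 26/3.
Price P = 226 - (3/2)·(262/3) = 95.
Forge's profit: (95 - 66)·(58/3) = 1682/3.

560.67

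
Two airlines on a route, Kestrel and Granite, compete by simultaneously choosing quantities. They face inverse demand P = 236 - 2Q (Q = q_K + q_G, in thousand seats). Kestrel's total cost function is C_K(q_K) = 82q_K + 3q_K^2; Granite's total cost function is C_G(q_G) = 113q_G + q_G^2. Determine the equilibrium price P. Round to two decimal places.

178.86

Kestrel's profit: π_K = (236 - 2Q)q_K - (82q_K + 3q_K²). Setting ∂π_K/∂q_K = 0: 154 - 10q_K - 2(q_G) = 0.
Granite's profit: π_G = (236 - 2Q)q_G - (113q_G + q_G²). Setting ∂π_G/∂q_G = 0: 123 - 6q_G - 2(q_K) = 0.
So q_K = (154 - 2q_G)/10 and q_G = (123 - 2q_K)/6.
Substituting one into the other gives q_K = 339/28 and q_G = 461/28.
Total output Q = 200/7, so price P = 236 - 2·(200/7) = 1252/7.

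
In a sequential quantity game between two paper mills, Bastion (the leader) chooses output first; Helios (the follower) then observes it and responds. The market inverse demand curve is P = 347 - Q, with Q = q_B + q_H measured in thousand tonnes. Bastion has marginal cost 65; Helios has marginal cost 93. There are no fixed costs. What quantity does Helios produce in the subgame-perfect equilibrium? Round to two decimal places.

The follower Helios best-responds to any q_B: π_H = (347 - Q)q_H - 93q_H.
Setting the follower's marginal profit to zero, 254 - q_B - 2q_H = 0, i.e. q_H = (254 - q_B)/2.
Bastion substitutes q_H(q_B) into its own profit: π_B = q_B(347 - q_B - (254 - q_B)/2) - 65q_B = (220 - (1/2)q_B)q_B - 65q_B.
Maximising: ∂π_B/∂q_B = 155 - q_B = 0, giving q_B = 155.
Then q_H = (254 - 155)/2 = 99/2.

49.50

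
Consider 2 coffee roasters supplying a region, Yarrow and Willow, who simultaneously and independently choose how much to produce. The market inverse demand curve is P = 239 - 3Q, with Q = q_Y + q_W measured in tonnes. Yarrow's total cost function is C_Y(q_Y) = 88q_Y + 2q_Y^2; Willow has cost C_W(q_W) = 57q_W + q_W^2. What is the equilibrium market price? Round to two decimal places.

Yarrow's profit: π_Y = (239 - 3Q)q_Y - (88q_Y + 2q_Y²). Setting ∂π_Y/∂q_Y = 0: 151 - 10q_Y - 3(q_W) = 0.
Willow's first-order condition: 182 - 8q_W - 3(q_Y) = 0.
So q_Y = (151 - 3q_W)/10 and q_W = (182 - 3q_Y)/8.
Solving the pair: q_Y = 662/71, q_W = 1367/71.
Total output Q = 28.5775, so price P = 239 - 3·28.5775 = 153.2676.

153.27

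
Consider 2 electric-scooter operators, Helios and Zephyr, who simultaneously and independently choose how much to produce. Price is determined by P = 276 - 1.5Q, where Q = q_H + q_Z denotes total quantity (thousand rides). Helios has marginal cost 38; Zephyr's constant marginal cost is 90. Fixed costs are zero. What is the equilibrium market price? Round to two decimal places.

Helios's profit: π_H = (276 - 1.5Q)q_H - (38q_H). Setting ∂π_H/∂q_H = 0: 238 - 3q_H - (3/2)(q_Z) = 0.
Zephyr's profit: π_Z = (276 - 1.5Q)q_Z - (90q_Z). Setting ∂π_Z/∂q_Z = 0: 186 - 3q_Z - (3/2)(q_H) = 0.
So q_H = (238 - (3/2)q_Z)/3 and q_Z = (186 - (3/2)q_H)/3.
Substituting one into the other gives q_H = 580/9 and q_Z = 268/9.
Total output Q = 848/9, so price P = 276 - (3/2)·(848/9) = 404/3.

134.67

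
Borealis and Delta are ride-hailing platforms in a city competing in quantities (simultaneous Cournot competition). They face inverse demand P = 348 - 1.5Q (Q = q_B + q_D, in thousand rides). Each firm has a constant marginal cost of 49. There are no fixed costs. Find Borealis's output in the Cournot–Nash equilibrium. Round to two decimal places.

66.44

Each firm earns π_i = (348 - 1.5Q)q_i - 49q_i.
Setting ∂π_i/∂q_i = 0 with rivals' quantities fixed: 299 - 3q_i - (3/2)q_j = 0.
By symmetry each firm produces the same amount; substituting q_j = q_i yields q_i = 299/(9/2) = 598/9.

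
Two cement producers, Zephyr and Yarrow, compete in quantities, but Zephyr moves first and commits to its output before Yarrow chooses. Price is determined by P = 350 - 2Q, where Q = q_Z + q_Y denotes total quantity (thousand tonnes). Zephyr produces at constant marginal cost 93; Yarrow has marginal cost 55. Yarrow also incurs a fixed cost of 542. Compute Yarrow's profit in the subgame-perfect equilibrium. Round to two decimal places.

Solve by backward induction. Given q_Z, the follower Yarrow maximises π_Y = (350 - 2q_Z - 2q_Y)q_Y - 55q_Y.
Follower FOC: 295 - 2q_Z - 4q_Y = 0, so q_Y(q_Z) = (295 - 2q_Z)/4.
The leader anticipates this reaction. Substituting into P = 350 - 2Q gives P = 405/2 - q_Z, so π_Z = (405/2 - q_Z)q_Z - 93q_Z.
Maximising: ∂π_Z/∂q_Z = 219/2 - 2q_Z = 0, giving q_Z = 219/4.
Then q_Y = (295 - 2·(219/4))/4 = 371/8.
Price P = 350 - 2·(809/8) = 591/4.
Yarrow's profit: (591/4 - 55)·(371/8) - 542 = 3759.2813.

3759.28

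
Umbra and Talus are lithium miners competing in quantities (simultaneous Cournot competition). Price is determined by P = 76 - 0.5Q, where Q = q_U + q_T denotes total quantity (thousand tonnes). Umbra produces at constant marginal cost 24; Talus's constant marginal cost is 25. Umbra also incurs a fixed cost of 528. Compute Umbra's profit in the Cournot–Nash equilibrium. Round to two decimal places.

96.22

Umbra's profit: π_U = (76 - 0.5Q)q_U - (24q_U). Setting ∂π_U/∂q_U = 0: 52 - q_U - (1/2)(q_T) = 0.
Talus's profit: π_T = (76 - 0.5Q)q_T - (25q_T). Setting ∂π_T/∂q_T = 0: 51 - q_T - (1/2)(q_U) = 0.
Best responses: q_U = (52 - (1/2)q_T), q_T = (51 - (1/2)q_U).
Substituting one into the other gives q_U = 106/3 and q_T = 100/3.
Price P = 76 - (1/2)·(206/3) = 125/3.
Umbra's profit: (125/3 - 24)·(106/3) - 528 = 866/9.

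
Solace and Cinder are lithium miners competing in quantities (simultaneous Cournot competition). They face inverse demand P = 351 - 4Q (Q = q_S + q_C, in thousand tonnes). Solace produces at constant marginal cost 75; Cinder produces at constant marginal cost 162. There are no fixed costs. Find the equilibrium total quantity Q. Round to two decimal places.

Solace's profit: π_S = (351 - 4Q)q_S - (75q_S). Setting ∂π_S/∂q_S = 0: 276 - 8q_S - 4(q_C) = 0.
Cinder's first-order condition: 189 - 8q_C - 4(q_S) = 0.
So q_S = (276 - 4q_C)/8 and q_C = (189 - 4q_S)/8.
Substituting one into the other gives q_S = 121/4 and q_C = 17/2.
Total output Q = 121/4 + 17/2 = 155/4.

38.75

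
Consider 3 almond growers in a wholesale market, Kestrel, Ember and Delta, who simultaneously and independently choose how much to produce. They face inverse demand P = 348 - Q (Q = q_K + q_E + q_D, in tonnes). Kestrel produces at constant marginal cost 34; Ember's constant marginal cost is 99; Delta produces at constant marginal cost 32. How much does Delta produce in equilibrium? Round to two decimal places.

96.25

Kestrel's profit: π_K = (348 - Q)q_K - (34q_K). Setting ∂π_K/∂q_K = 0: 314 - 2q_K - (q_E + q_D) = 0.
Ember's first-order condition: 249 - 2q_E - (q_K + q_D) = 0.
Delta's first-order condition: 316 - 2q_D - (q_K + q_E) = 0.
Adding the 3 conditions: 879 − 2Q − 2Q = 0, i.e. Q = 879/4.
Back-substituting: q_K = (314 − 879/4) = 377/4, q_E = (249 − 879/4) = 117/4, q_D = (316 − 879/4) = 385/4.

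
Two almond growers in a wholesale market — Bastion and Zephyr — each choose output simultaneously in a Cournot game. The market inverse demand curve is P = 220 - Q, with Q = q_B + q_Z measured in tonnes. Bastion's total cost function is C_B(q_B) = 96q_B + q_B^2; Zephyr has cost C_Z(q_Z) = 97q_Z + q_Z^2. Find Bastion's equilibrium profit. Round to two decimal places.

Bastion's profit: π_B = (220 - Q)q_B - (96q_B + q_B²). Setting ∂π_B/∂q_B = 0: 124 - 4q_B - (q_Z) = 0.
Zephyr's first-order condition: 123 - 4q_Z - (q_B) = 0.
So q_B = (124 - q_Z)/4 and q_Z = (123 - q_B)/4.
Solving the pair: q_B = 373/15, q_Z = 368/15.
Price P = 220 - 247/5 = 853/5.
Bastion's profit: (853/5)·(373/15) - 96·(373/15) - (373/15)² = 1236.7022.

1236.70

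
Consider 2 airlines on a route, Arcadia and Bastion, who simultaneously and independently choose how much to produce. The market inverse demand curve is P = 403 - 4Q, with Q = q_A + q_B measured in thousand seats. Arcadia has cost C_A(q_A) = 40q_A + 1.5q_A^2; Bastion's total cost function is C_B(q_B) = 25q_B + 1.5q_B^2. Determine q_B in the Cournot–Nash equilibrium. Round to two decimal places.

Arcadia's profit: π_A = (403 - 4Q)q_A - (40q_A + (3/2)q_A²). Setting ∂π_A/∂q_A = 0: 363 - 11q_A - 4(q_B) = 0.
Bastion's profit: π_B = (403 - 4Q)q_B - (25q_B + (3/2)q_B²). Setting ∂π_B/∂q_B = 0: 378 - 11q_B - 4(q_A) = 0.
So q_A = (363 - 4q_B)/11 and q_B = (378 - 4q_A)/11.
Substituting one into the other gives q_A = 827/35 and q_B = 902/35.

25.77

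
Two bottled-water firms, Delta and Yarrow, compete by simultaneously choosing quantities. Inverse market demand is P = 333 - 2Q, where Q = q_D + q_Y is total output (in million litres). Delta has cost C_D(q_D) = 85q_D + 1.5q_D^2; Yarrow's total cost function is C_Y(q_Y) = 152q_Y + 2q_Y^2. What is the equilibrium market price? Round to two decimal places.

Delta's profit: π_D = (333 - 2Q)q_D - (85q_D + (3/2)q_D²). Setting ∂π_D/∂q_D = 0: 248 - 7q_D - 2(q_Y) = 0.
Yarrow's profit: π_Y = (333 - 2Q)q_Y - (152q_Y + 2q_Y²). Setting ∂π_Y/∂q_Y = 0: 181 - 8q_Y - 2(q_D) = 0.
So q_D = (248 - 2q_Y)/7 and q_Y = (181 - 2q_D)/8.
Solving the pair: q_D = 811/26, q_Y = 771/52.
Total output Q = 46.0192, so price P = 333 - 2·46.0192 = 240.9615.

240.96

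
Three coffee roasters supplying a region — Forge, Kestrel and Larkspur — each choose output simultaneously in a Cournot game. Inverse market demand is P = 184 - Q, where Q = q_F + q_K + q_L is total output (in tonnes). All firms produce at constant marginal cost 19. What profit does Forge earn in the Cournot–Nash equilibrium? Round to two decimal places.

A representative firm's profit is π_i = q_i(184 - Q) - 19q_i.
First-order condition (treating rivals' output as given): 165 - 2q_i - Σ_{j≠i} q_j = 0.
By symmetry each firm produces the same amount; substituting Σ_{j≠i} q_j = 2q_i yields q_i = 165/4.
Price P = 184 - 495/4 = 241/4.
Forge's profit: (241/4 - 19)·(165/4) = 1701.5625.

1701.56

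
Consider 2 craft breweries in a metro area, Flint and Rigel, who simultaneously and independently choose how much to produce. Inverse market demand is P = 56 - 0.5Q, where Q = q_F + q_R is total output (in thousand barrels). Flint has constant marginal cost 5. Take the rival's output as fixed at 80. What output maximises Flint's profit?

With the rival's output fixed at 80, Flint's profit is π_F = (56 - (1/2)·80 - (1/2)q_F)q_F - (5q_F) = (16 - (1/2)q_F)q_F - (5q_F).
∂π_F/∂q_F = 11 - q_F = 0, so q_F = 11.

11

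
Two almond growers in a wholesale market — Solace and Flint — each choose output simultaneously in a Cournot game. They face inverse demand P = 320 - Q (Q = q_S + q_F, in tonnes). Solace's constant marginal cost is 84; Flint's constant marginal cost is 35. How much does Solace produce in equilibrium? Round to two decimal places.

Solace's profit: π_S = (320 - Q)q_S - (84q_S). Setting ∂π_S/∂q_S = 0: 236 - 2q_S - (q_F) = 0.
Flint's profit: π_F = (320 - Q)q_F - (35q_F). Setting ∂π_F/∂q_F = 0: 285 - 2q_F - (q_S) = 0.
Rearranging gives the reaction functions q_S = (236 - q_F)/2 and q_F = (285 - q_S)/2.
Solving the pair: q_S = 187/3, q_F = 334/3.

62.33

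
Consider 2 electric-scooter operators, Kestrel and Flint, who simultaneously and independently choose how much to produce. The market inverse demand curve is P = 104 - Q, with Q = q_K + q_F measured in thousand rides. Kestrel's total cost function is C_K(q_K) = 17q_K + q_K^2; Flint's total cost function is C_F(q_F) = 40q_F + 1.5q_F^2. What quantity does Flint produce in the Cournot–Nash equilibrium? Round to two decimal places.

8.89

Kestrel's profit: π_K = (104 - Q)q_K - (17q_K + q_K²). Setting ∂π_K/∂q_K = 0: 87 - 4q_K - (q_F) = 0.
Flint's first-order condition: 64 - 5q_F - (q_K) = 0.
Rearranging gives the reaction functions q_K = (87 - q_F)/4 and q_F = (64 - q_K)/5.
Solving the pair: q_K = 371/19, q_F = 169/19.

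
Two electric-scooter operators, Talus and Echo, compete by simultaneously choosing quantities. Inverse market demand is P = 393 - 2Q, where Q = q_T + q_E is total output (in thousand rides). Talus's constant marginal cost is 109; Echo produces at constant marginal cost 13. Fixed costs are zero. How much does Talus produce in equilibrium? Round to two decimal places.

Talus's profit: π_T = (393 - 2Q)q_T - (109q_T). Setting ∂π_T/∂q_T = 0: 284 - 4q_T - 2(q_E) = 0.
Echo's first-order condition: 380 - 4q_E - 2(q_T) = 0.
Rearranging gives the reaction functions q_T = (284 - 2q_E)/4 and q_E = (380 - 2q_T)/4.
Substituting one into the other gives q_T = 94/3 and q_E = 238/3.

31.33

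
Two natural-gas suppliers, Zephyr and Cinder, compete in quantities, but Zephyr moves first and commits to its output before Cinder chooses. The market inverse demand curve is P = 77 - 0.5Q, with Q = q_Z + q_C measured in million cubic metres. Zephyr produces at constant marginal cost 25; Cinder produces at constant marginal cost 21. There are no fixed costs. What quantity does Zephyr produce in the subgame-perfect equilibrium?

48

Solve by backward induction. Given q_Z, the follower Cinder maximises π_C = (77 - (1/2)q_Z - (1/2)q_C)q_C - 21q_C.
∂π_C/∂q_C = 56 - (1/2)q_Z - q_C = 0 gives the reaction function q_C = (56 - (1/2)q_Z).
Zephyr substitutes q_C(q_Z) into its own profit: π_Z = q_Z(77 - (1/2)q_Z - (56 - (1/2)q_Z)/2) - 25q_Z = (49 - (1/4)q_Z)q_Z - 25q_Z.
Leader FOC: 24 - (1/2)q_Z = 0, so q_Z = 48.
Then q_C = (56 - (1/2)·48) = 32.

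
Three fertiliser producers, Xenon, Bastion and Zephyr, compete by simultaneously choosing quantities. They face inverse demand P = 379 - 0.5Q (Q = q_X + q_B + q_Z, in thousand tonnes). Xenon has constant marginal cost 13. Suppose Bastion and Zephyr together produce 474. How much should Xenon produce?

129

With rivals' combined output fixed at 474, Xenon's profit is π_X = (379 - (1/2)·474 - (1/2)q_X)q_X - (13q_X) = (142 - (1/2)q_X)q_X - (13q_X).
∂π_X/∂q_X = 129 - q_X = 0, so q_X = 129.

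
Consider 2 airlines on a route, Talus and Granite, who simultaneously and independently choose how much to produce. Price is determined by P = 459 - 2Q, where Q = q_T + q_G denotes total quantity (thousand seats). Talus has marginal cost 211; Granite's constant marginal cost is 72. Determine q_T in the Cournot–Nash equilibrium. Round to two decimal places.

Talus's profit: π_T = (459 - 2Q)q_T - (211q_T). Setting ∂π_T/∂q_T = 0: 248 - 4q_T - 2(q_G) = 0.
Granite's profit: π_G = (459 - 2Q)q_G - (72q_G). Setting ∂π_G/∂q_G = 0: 387 - 4q_G - 2(q_T) = 0.
Rearranging gives the reaction functions q_T = (248 - 2q_G)/4 and q_G = (387 - 2q_T)/4.
Substituting one into the other gives q_T = 109/6 and q_G = 263/3.

18.17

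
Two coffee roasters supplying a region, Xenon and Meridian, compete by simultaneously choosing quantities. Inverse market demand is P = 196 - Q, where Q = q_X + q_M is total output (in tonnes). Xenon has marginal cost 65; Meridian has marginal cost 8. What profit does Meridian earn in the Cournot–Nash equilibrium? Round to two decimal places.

Xenon's profit: π_X = (196 - Q)q_X - (65q_X). Setting ∂π_X/∂q_X = 0: 131 - 2q_X - (q_M) = 0.
Meridian's profit: π_M = (196 - Q)q_M - (8q_M). Setting ∂π_M/∂q_M = 0: 188 - 2q_M - (q_X) = 0.
Rearranging gives the reaction functions q_X = (131 - q_M)/2 and q_M = (188 - q_X)/2.
Substituting one into the other gives q_X = 74/3 and q_M = 245/3.
Price P = 196 - 319/3 = 269/3.
Meridian's profit: (269/3 - 8)·(245/3) = 6669.4444.

6669.44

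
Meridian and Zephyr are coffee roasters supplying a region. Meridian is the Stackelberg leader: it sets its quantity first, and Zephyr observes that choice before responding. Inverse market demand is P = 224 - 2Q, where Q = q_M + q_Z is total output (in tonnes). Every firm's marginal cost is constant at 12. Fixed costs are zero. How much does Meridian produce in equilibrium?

53

The follower Zephyr best-responds to any q_M: π_Z = (224 - 2Q)q_Z - 12q_Z.
∂π_Z/∂q_Z = 212 - 2q_M - 4q_Z = 0 gives the reaction function q_Z = (212 - 2q_M)/4.
Meridian substitutes q_Z(q_M) into its own profit: π_M = q_M(224 - 2q_M - (212 - 2q_M)/2) - 12q_M = (118 - q_M)q_M - 12q_M.
Leader FOC: 106 - 2q_M = 0, so q_M = 53.
Then q_Z = (212 - 2·53)/4 = 53/2.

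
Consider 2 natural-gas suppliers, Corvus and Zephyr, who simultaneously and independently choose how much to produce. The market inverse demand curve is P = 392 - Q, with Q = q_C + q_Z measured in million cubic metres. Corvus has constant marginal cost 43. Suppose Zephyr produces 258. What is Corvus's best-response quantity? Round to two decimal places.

45.50

With the rival's output fixed at 258, Corvus's profit is π_C = (392 - 258 - q_C)q_C - (43q_C) = (134 - q_C)q_C - (43q_C).
∂π_C/∂q_C = 91 - 2q_C = 0, so q_C = 91/2.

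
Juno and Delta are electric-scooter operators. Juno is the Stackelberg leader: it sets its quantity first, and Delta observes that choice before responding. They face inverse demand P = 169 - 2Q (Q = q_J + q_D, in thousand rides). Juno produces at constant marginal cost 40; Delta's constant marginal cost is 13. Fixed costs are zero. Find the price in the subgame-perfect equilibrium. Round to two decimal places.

The follower Delta best-responds to any q_J: π_D = (169 - 2Q)q_D - 13q_D.
∂π_D/∂q_D = 156 - 2q_J - 4q_D = 0 gives the reaction function q_D = (156 - 2q_J)/4.
The leader anticipates this reaction. Substituting into P = 169 - 2Q gives P = 91 - q_J, so π_J = (91 - q_J)q_J - 40q_J.
Maximising: ∂π_J/∂q_J = 51 - 2q_J = 0, giving q_J = 51/2.
Then q_D = (156 - 2·(51/2))/4 = 105/4.
Total output Q = 207/4, so price P = 169 - 2·(207/4) = 131/2.

65.50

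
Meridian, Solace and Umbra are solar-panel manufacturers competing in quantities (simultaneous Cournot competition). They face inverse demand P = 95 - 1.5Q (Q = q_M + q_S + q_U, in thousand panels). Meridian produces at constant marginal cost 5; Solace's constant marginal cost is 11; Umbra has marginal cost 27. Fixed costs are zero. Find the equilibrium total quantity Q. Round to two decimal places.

40.33

Meridian's profit: π_M = (95 - 1.5Q)q_M - (5q_M). Setting ∂π_M/∂q_M = 0: 90 - 3q_M - (3/2)(q_S + q_U) = 0.
Solace's profit: π_S = (95 - 1.5Q)q_S - (11q_S). Setting ∂π_S/∂q_S = 0: 84 - 3q_S - (3/2)(q_M + q_U) = 0.
Umbra's profit: π_U = (95 - 1.5Q)q_U - (27q_U). Setting ∂π_U/∂q_U = 0: 68 - 3q_U - (3/2)(q_M + q_S) = 0.
Adding the 3 first-order conditions: 242 − 6Q = 0, so Q = 121/3.
Back-substituting: q_M = (90 − 121/2)/(3/2) = 59/3, q_S = (84 − 121/2)/(3/2) = 47/3, q_U = (68 − 121/2)/(3/2) = 5.
Total output Q = 59/3 + 47/3 + 5 = 121/3.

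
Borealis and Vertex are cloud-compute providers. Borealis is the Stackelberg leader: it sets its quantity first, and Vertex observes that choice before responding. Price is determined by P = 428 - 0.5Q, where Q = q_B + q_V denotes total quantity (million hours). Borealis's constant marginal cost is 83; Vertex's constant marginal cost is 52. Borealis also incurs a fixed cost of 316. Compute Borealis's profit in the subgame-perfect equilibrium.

24333

Solve by backward induction. Given q_B, the follower Vertex maximises π_V = (428 - (1/2)q_B - (1/2)q_V)q_V - 52q_V.
Follower FOC: 376 - (1/2)q_B - q_V = 0, so q_V(q_B) = (376 - (1/2)q_B).
The leader anticipates this reaction. Substituting into P = 428 - 0.5Q gives P = 240 - (1/4)q_B, so π_B = (240 - (1/4)q_B)q_B - 83q_B.
The leader's first-order condition 157 - (1/2)q_B = 0 yields q_B = 314.
Then q_V = (376 - (1/2)·314) = 219.
Price P = 428 - (1/2)·533 = 323/2.
Borealis's profit: (323/2 - 83)·314 - 316 = 24333.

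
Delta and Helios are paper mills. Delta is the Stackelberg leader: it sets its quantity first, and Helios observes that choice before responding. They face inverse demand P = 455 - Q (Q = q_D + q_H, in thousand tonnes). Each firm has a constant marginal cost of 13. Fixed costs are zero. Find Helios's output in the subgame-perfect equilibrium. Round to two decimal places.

Solve by backward induction. Given q_D, the follower Helios maximises π_H = (455 - q_D - q_H)q_H - 13q_H.
∂π_H/∂q_H = 442 - q_D - 2q_H = 0 gives the reaction function q_H = (442 - q_D)/2.
The leader anticipates this reaction. Substituting into P = 455 - Q gives P = 234 - (1/2)q_D, so π_D = (234 - (1/2)q_D)q_D - 13q_D.
Maximising: ∂π_D/∂q_D = 221 - q_D = 0, giving q_D = 221.
Then q_H = (442 - 221)/2 = 221/2.

110.50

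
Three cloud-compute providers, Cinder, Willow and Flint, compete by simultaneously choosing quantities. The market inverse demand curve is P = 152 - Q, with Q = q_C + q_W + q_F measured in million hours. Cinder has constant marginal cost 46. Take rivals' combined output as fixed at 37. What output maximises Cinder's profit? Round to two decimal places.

With rivals' combined output fixed at 37, Cinder's profit is π_C = (152 - 37 - q_C)q_C - (46q_C) = (115 - q_C)q_C - (46q_C).
∂π_C/∂q_C = 69 - 2q_C = 0, so q_C = 69/2.

34.50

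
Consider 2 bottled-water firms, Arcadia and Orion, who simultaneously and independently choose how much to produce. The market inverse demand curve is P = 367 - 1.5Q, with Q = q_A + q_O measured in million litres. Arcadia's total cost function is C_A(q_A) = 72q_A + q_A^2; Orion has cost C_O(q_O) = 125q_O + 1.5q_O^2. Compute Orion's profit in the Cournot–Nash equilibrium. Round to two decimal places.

Arcadia's profit: π_A = (367 - 1.5Q)q_A - (72q_A + q_A²). Setting ∂π_A/∂q_A = 0: 295 - 5q_A - (3/2)(q_O) = 0.
Orion's profit: π_O = (367 - 1.5Q)q_O - (125q_O + (3/2)q_O²). Setting ∂π_O/∂q_O = 0: 242 - 6q_O - (3/2)(q_A) = 0.
Best responses: q_A = (295 - (3/2)q_O)/5, q_O = (242 - (3/2)q_A)/6.
Substituting one into the other gives q_A = 1876/37 and q_O = 27.6577.
Price P = 367 - (3/2)·78.3604 = 249.4595.
Orion's profit: 249.4595·27.6577 - 125·27.6577 - (3/2)·27.6577² = 2294.8381.

2294.84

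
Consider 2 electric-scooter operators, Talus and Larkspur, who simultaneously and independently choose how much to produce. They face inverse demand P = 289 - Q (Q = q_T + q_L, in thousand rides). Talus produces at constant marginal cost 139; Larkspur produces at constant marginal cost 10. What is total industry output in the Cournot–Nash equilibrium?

143

Talus's profit: π_T = (289 - Q)q_T - (139q_T). Setting ∂π_T/∂q_T = 0: 150 - 2q_T - (q_L) = 0.
Larkspur's first-order condition: 279 - 2q_L - (q_T) = 0.
Best responses: q_T = (150 - q_L)/2, q_L = (279 - q_T)/2.
Solving the pair: q_T = 7, q_L = 136.
Total output Q = 7 + 136 = 143.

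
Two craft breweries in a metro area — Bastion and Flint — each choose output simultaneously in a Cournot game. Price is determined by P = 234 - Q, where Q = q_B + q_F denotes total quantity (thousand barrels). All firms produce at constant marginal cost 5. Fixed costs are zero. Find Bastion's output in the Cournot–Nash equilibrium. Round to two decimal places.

Each firm earns π_i = (234 - Q)q_i - 5q_i.
First-order condition (treating rivals' output as given): 229 - 2q_i - q_j = 0.
By symmetry each firm produces the same amount; substituting q_j = q_i yields q_i = 229/3.

76.33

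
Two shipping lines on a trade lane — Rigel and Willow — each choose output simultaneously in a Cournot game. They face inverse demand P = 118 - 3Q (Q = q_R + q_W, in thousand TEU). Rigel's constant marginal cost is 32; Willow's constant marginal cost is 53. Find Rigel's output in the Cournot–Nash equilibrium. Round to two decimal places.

Rigel's profit: π_R = (118 - 3Q)q_R - (32q_R). Setting ∂π_R/∂q_R = 0: 86 - 6q_R - 3(q_W) = 0.
Willow's first-order condition: 65 - 6q_W - 3(q_R) = 0.
Best responses: q_R = (86 - 3q_W)/6, q_W = (65 - 3q_R)/6.
Solving the pair: q_R = 107/9, q_W = 44/9.

11.89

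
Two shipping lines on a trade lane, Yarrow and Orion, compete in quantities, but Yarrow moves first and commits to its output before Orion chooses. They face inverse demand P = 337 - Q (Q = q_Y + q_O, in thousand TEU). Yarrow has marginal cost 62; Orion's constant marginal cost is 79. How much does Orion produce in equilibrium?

56

Solve by backward induction. Given q_Y, the follower Orion maximises π_O = (337 - q_Y - q_O)q_O - 79q_O.
Setting the follower's marginal profit to zero, 258 - q_Y - 2q_O = 0, i.e. q_O = (258 - q_Y)/2.
The leader anticipates this reaction. Substituting into P = 337 - Q gives P = 208 - (1/2)q_Y, so π_Y = (208 - (1/2)q_Y)q_Y - 62q_Y.
Maximising: ∂π_Y/∂q_Y = 146 - q_Y = 0, giving q_Y = 146.
Then q_O = (258 - 146)/2 = 56.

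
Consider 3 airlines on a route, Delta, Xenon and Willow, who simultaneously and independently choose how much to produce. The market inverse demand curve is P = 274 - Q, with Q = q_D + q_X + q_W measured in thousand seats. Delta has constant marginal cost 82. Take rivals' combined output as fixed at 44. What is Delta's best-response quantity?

With rivals' combined output fixed at 44, Delta's profit is π_D = (274 - 44 - q_D)q_D - (82q_D) = (230 - q_D)q_D - (82q_D).
∂π_D/∂q_D = 148 - 2q_D = 0, so q_D = 74.

74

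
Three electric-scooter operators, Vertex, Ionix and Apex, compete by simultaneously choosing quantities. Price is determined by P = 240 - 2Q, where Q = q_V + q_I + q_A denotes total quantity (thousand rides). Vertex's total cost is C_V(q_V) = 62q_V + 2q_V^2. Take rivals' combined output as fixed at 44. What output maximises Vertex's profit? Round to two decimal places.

With rivals' combined output fixed at 44, Vertex's profit is π_V = (240 - 2·44 - 2q_V)q_V - (62q_V + 2q_V²) = (152 - 2q_V)q_V - (62q_V + 2q_V²).
∂π_V/∂q_V = 90 - 8q_V = 0, so q_V = 45/4.

11.25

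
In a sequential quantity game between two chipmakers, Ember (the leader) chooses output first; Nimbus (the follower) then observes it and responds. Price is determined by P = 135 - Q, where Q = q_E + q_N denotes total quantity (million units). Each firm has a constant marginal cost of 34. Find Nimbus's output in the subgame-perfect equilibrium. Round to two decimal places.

Solve by backward induction. Given q_E, the follower Nimbus maximises π_N = (135 - q_E - q_N)q_N - 34q_N.
Follower FOC: 101 - q_E - 2q_N = 0, so q_N(q_E) = (101 - q_E)/2.
Ember substitutes q_N(q_E) into its own profit: π_E = q_E(135 - q_E - (101 - q_E)/2) - 34q_E = (169/2 - (1/2)q_E)q_E - 34q_E.
The leader's first-order condition 101/2 - q_E = 0 yields q_E = 101/2.
Then q_N = (101 - 101/2)/2 = 101/4.

25.25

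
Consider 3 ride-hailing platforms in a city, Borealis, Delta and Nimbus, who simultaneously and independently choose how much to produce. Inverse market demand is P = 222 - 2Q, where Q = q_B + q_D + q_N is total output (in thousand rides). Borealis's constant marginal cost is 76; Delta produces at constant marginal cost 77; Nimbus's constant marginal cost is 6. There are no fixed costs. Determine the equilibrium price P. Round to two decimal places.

95.25

Borealis's profit: π_B = (222 - 2Q)q_B - (76q_B). Setting ∂π_B/∂q_B = 0: 146 - 4q_B - 2(q_D + q_N) = 0.
Delta's first-order condition: 145 - 4q_D - 2(q_B + q_N) = 0.
Nimbus's profit: π_N = (222 - 2Q)q_N - (6q_N). Setting ∂π_N/∂q_N = 0: 216 - 4q_N - 2(q_B + q_D) = 0.
Adding the 3 conditions: 507 − 4Q − 4Q = 0, i.e. Q = 507/8.
Back-substituting: q_B = (146 − 507/4)/2 = 77/8, q_D = (145 − 507/4)/2 = 73/8, q_N = (216 − 507/4)/2 = 357/8.
Total output Q = 507/8, so price P = 222 - 2·(507/8) = 381/4.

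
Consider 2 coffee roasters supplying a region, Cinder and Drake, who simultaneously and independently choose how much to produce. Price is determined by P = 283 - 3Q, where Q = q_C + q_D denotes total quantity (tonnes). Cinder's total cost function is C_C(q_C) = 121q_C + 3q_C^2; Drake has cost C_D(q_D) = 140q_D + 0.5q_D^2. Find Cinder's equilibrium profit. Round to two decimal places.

530.16

Cinder's profit: π_C = (283 - 3Q)q_C - (121q_C + 3q_C²). Setting ∂π_C/∂q_C = 0: 162 - 12q_C - 3(q_D) = 0.
Drake's first-order condition: 143 - 7q_D - 3(q_C) = 0.
Best responses: q_C = (162 - 3q_D)/12, q_D = (143 - 3q_C)/7.
Solving the pair: q_C = 47/5, q_D = 82/5.
Price P = 283 - 3·(129/5) = 1028/5.
Cinder's profit: (1028/5)·(47/5) - 121·(47/5) - 3(47/5)² = 530.1600.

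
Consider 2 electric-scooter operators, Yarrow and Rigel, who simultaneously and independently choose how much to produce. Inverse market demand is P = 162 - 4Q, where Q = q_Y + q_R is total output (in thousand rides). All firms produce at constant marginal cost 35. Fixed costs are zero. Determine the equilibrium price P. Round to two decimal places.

Each firm earns π_i = (162 - 4Q)q_i - 35q_i.
First-order condition (treating rivals' output as given): 127 - 8q_i - 4q_j = 0.
By symmetry each firm produces the same amount; substituting q_j = q_i yields q_i = 127/12.
Total output Q = 127/6, so price P = 162 - 4·(127/6) = 232/3.

77.33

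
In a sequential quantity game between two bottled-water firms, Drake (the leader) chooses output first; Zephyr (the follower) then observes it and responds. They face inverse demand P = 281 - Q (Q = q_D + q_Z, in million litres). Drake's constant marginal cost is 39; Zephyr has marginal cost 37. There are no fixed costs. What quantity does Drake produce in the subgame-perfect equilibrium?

120

The follower Zephyr best-responds to any q_D: π_Z = (281 - Q)q_Z - 37q_Z.
∂π_Z/∂q_Z = 244 - q_D - 2q_Z = 0 gives the reaction function q_Z = (244 - q_D)/2.
Drake substitutes q_Z(q_D) into its own profit: π_D = q_D(281 - q_D - (244 - q_D)/2) - 39q_D = (159 - (1/2)q_D)q_D - 39q_D.
The leader's first-order condition 120 - q_D = 0 yields q_D = 120.
Then q_Z = (244 - 120)/2 = 62.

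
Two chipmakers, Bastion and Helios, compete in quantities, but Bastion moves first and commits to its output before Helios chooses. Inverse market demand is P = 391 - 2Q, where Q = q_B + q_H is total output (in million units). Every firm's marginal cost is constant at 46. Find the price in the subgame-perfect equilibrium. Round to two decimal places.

132.25

The follower Helios best-responds to any q_B: π_H = (391 - 2Q)q_H - 46q_H.
Setting the follower's marginal profit to zero, 345 - 2q_B - 4q_H = 0, i.e. q_H = (345 - 2q_B)/4.
Bastion substitutes q_H(q_B) into its own profit: π_B = q_B(391 - 2q_B - (345 - 2q_B)/2) - 46q_B = (437/2 - q_B)q_B - 46q_B.
The leader's first-order condition 345/2 - 2q_B = 0 yields q_B = 345/4.
Then q_H = (345 - 2·(345/4))/4 = 345/8.
Total output Q = 1035/8, so price P = 391 - 2·(1035/8) = 529/4.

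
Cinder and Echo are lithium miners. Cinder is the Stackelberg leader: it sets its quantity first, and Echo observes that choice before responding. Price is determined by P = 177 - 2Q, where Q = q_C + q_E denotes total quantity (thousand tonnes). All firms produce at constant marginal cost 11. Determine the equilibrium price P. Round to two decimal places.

The follower Echo best-responds to any q_C: π_E = (177 - 2Q)q_E - 11q_E.
Follower FOC: 166 - 2q_C - 4q_E = 0, so q_E(q_C) = (166 - 2q_C)/4.
The leader anticipates this reaction. Substituting into P = 177 - 2Q gives P = 94 - q_C, so π_C = (94 - q_C)q_C - 11q_C.
Maximising: ∂π_C/∂q_C = 83 - 2q_C = 0, giving q_C = 83/2.
Then q_E = (166 - 2·(83/2))/4 = 83/4.
Total output Q = 249/4, so price P = 177 - 2·(249/4) = 105/2.

52.50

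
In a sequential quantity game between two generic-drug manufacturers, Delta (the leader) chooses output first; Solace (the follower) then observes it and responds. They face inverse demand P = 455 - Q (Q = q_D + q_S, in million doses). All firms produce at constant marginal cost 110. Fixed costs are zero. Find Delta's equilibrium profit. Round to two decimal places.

The follower Solace best-responds to any q_D: π_S = (455 - Q)q_S - 110q_S.
Setting the follower's marginal profit to zero, 345 - q_D - 2q_S = 0, i.e. q_S = (345 - q_D)/2.
The leader anticipates this reaction. Substituting into P = 455 - Q gives P = 565/2 - (1/2)q_D, so π_D = (565/2 - (1/2)q_D)q_D - 110q_D.
The leader's first-order condition 345/2 - q_D = 0 yields q_D = 345/2.
Then q_S = (345 - 345/2)/2 = 345/4.
Price P = 455 - 1035/4 = 785/4.
Delta's profit: (785/4 - 110)·(345/2) = 14878.1250.

14878.13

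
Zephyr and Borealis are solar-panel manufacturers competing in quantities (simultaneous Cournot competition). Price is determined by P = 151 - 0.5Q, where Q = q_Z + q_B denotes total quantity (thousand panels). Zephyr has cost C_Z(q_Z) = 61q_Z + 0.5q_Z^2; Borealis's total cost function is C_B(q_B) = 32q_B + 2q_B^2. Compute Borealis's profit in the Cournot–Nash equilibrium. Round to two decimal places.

Zephyr's profit: π_Z = (151 - 0.5Q)q_Z - (61q_Z + (1/2)q_Z²). Setting ∂π_Z/∂q_Z = 0: 90 - 2q_Z - (1/2)(q_B) = 0.
Borealis's first-order condition: 119 - 5q_B - (1/2)(q_Z) = 0.
So q_Z = (90 - (1/2)q_B)/2 and q_B = (119 - (1/2)q_Z)/5.
Substituting one into the other gives q_Z = 1562/39 and q_B = 772/39.
Price P = 151 - (1/2)·(778/13) = 1574/13.
Borealis's profit: (1574/13)·(772/39) - 32·(772/39) - 2(772/39)² = 979.5924.

979.59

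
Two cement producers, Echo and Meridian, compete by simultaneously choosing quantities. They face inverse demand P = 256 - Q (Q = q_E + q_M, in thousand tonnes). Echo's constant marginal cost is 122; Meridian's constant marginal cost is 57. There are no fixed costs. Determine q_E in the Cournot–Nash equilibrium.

23

Echo's profit: π_E = (256 - Q)q_E - (122q_E). Setting ∂π_E/∂q_E = 0: 134 - 2q_E - (q_M) = 0.
Meridian's first-order condition: 199 - 2q_M - (q_E) = 0.
So q_E = (134 - q_M)/2 and q_M = (199 - q_E)/2.
Substituting one into the other gives q_E = 23 and q_M = 88.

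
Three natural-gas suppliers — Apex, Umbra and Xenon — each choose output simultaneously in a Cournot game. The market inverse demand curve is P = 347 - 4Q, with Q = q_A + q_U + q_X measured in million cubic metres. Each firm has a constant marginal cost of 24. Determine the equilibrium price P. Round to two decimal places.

104.75

Each firm earns π_i = (347 - 4Q)q_i - 24q_i.
Setting ∂π_i/∂q_i = 0 with rivals' quantities fixed: 323 - 8q_i - 4·Σ_{j≠i} q_j = 0.
By symmetry each firm produces the same amount; substituting Σ_{j≠i} q_j = 2q_i yields q_i = 323/16.
Total output Q = 969/16, so price P = 347 - 4·(969/16) = 419/4.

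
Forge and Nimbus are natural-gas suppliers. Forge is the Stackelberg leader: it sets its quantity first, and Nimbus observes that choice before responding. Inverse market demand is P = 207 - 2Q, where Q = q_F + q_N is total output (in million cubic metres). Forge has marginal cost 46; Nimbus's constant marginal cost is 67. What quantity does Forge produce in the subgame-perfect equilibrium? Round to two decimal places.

The follower Nimbus best-responds to any q_F: π_N = (207 - 2Q)q_N - 67q_N.
∂π_N/∂q_N = 140 - 2q_F - 4q_N = 0 gives the reaction function q_N = (140 - 2q_F)/4.
Forge substitutes q_N(q_F) into its own profit: π_F = q_F(207 - 2q_F - (140 - 2q_F)/2) - 46q_F = (137 - q_F)q_F - 46q_F.
Leader FOC: 91 - 2q_F = 0, so q_F = 91/2.
Then q_N = (140 - 2·(91/2))/4 = 49/4.

45.50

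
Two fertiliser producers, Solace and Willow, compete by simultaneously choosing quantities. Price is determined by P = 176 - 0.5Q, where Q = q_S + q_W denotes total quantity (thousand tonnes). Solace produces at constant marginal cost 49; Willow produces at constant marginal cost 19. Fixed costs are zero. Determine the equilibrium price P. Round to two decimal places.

81.33

Solace's profit: π_S = (176 - 0.5Q)q_S - (49q_S). Setting ∂π_S/∂q_S = 0: 127 - q_S - (1/2)(q_W) = 0.
Willow's first-order condition: 157 - q_W - (1/2)(q_S) = 0.
So q_S = (127 - (1/2)q_W) and q_W = (157 - (1/2)q_S).
Substituting one into the other gives q_S = 194/3 and q_W = 374/3.
Total output Q = 568/3, so price P = 176 - (1/2)·(568/3) = 244/3.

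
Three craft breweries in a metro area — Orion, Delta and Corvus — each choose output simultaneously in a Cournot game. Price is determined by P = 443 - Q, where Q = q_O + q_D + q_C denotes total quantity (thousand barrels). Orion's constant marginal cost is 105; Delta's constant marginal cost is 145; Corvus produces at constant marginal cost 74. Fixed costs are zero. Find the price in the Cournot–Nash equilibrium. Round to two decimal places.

Orion's profit: π_O = (443 - Q)q_O - (105q_O). Setting ∂π_O/∂q_O = 0: 338 - 2q_O - (q_D + q_C) = 0.
Delta's profit: π_D = (443 - Q)q_D - (145q_D). Setting ∂π_D/∂q_D = 0: 298 - 2q_D - (q_O + q_C) = 0.
Corvus's first-order condition: 369 - 2q_C - (q_O + q_D) = 0.
Adding the 3 first-order conditions: 1005 − 4Q = 0, so Q = 1005/4.
Back-substituting: q_O = (338 − 1005/4) = 347/4, q_D = (298 − 1005/4) = 187/4, q_C = (369 − 1005/4) = 471/4.
Total output Q = 1005/4, so price P = 443 - 1005/4 = 767/4.

191.75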